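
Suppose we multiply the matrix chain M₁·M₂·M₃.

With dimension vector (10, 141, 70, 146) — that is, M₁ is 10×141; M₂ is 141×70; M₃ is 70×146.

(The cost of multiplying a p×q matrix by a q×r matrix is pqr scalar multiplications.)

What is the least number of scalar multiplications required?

200900

Order (M₁·(M₂·M₃)): (M₂·M₃): 141×70 by 70×146 → 141×146, cost 141·70·146 = 1441020; (M₁·(M₂·M₃)): 10×141 by 141×146 → 10×146, cost 10·141·146 = 205860; cumulative 1646880. Total 1646880.
Order ((M₁·M₂)·M₃): (M₁·M₂): 10×141 by 141×70 → 10×70, cost 10·141·70 = 98700; ((M₁·M₂)·M₃): 10×70 by 70×146 → 10×146, cost 10·70·146 = 102200; cumulative 200900. Total 200900.
Minimum: 200900.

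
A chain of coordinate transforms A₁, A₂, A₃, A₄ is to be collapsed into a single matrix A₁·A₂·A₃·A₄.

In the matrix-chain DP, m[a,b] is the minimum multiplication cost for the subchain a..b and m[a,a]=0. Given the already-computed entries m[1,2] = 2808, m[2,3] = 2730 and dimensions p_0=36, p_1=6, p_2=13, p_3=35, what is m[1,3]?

10290

m[1,3] = min over k∈[1,2] of m[1,k]+m[k+1,3]+p_{0}·p_k·p_{3}.
k=1: 0 + 2730 + 36·6·35 = 10290; k=2: 2808 + 0 + 36·13·35 = 19188.
Minimum: 10290 at k=1.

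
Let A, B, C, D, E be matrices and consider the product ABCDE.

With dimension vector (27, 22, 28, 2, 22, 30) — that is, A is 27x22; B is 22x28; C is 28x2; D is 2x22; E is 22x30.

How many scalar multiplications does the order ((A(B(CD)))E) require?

45672

(CD): 28×2 by 2×22 → 28×22, cost 28·2·22 = 1232
(B(CD)): 22×28 by 28×22 → 22×22, cost 22·28·22 = 13552; cumulative 14784
(A(B(CD))): 27×22 by 22×22 → 27×22, cost 27·22·22 = 13068; cumulative 27852
((A(B(CD)))E): 27×22 by 22×30 → 27×30, cost 27·22·30 = 17820; cumulative 45672
Total: 45672 scalar multiplications.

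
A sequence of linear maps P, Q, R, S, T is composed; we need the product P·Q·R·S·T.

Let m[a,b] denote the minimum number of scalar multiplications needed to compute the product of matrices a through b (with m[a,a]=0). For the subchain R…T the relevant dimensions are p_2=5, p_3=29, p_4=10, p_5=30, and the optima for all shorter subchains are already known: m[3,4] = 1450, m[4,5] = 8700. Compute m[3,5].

m[3,5] = min over k∈[3,4] of m[3,k]+m[k+1,5]+p_{2}·p_k·p_{5}.
k=3: 0 + 8700 + 5·29·30 = 13050; k=4: 1450 + 0 + 5·10·30 = 2950.
Minimum: 2950 at k=4.

2950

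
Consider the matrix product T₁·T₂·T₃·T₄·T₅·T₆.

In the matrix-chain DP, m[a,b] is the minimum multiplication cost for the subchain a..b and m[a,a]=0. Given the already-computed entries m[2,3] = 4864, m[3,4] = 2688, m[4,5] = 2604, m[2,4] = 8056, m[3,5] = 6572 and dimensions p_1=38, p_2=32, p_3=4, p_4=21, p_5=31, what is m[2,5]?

m[2,5] = min over k∈[2,4] of m[2,k]+m[k+1,5]+p_{1}·p_k·p_{5}.
k=2: 0 + 6572 + 38·32·31 = 44268; k=3: 4864 + 2604 + 38·4·31 = 12180; k=4: 8056 + 0 + 38·21·31 = 32794.
Minimum: 12180 at k=3.

12180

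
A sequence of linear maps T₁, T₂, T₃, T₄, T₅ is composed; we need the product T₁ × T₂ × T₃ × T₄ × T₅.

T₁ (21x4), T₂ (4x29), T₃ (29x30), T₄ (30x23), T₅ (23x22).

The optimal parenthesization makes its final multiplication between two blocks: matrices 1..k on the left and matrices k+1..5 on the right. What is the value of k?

1

Adjacent pairs: T₁T₂ = 21·4·29 = 2436; T₂T₃ = 4·29·30 = 3480; T₃T₄ = 29·30·23 = 20010; T₄T₅ = 30·23·22 = 15180.
Length 3: T₁..T₃: k=1: 0+3480+21·4·30=6000; k=2: 2436+0+21·29·30=20706 → min 6000 | T₂..T₄: k=2: 0+20010+4·29·23=22678; k=3: 3480+0+4·30·23=6240 → min 6240 | T₃..T₅: k=3: 0+15180+29·30·22=34320; k=4: 20010+0+29·23·22=34684 → min 34320.
Length 4: T₁..T₄: k=1: 0+6240+21·4·23=8172; k=2: 2436+20010+21·29·23=36453; k=3: 6000+0+21·30·23=20490 → min 8172 | T₂..T₅: k=2: 0+34320+4·29·22=36872; k=3: 3480+15180+4·30·22=21300; k=4: 6240+0+4·23·22=8264 → min 8264.
Top-level splits: k=1: (T₁..T₁)·(T₂..T₅) → 0+8264+21·4·22 = 10112; k=2: (T₁..T₂)·(T₃..T₅) → 2436+34320+21·29·22 = 50154; k=3: (T₁..T₃)·(T₄..T₅) → 6000+15180+21·30·22 = 35040; k=4: (T₁..T₄)·(T₅..T₅) → 8172+0+21·23·22 = 18798.
Best split is after T₁, i.e. k = 1.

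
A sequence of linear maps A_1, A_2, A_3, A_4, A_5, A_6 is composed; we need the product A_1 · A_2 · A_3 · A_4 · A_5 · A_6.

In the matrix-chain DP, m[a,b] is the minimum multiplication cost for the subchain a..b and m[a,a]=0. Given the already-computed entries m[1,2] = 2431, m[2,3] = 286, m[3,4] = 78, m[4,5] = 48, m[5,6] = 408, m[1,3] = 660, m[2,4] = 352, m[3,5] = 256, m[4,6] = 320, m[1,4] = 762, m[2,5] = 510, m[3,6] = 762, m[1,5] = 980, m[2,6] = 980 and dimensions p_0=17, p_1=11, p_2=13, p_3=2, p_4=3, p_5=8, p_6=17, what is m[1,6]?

m[1,6] = min over k∈[1,5] of m[1,k]+m[k+1,6]+p_{0}·p_k·p_{6}.
k=1: 0 + 980 + 17·11·17 = 4159; k=2: 2431 + 762 + 17·13·17 = 6950; k=3: 660 + 320 + 17·2·17 = 1558; k=4: 762 + 408 + 17·3·17 = 2037; k=5: 980 + 0 + 17·8·17 = 3292.
Minimum: 1558 at k=3.

1558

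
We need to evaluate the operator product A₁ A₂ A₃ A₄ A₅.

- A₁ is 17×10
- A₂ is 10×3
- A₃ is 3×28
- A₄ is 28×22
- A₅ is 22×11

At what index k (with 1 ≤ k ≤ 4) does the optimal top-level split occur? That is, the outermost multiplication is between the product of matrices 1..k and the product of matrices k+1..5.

Adjacent pairs: A₁A₂ = 17·10·3 = 510; A₂A₃ = 10·3·28 = 840; A₃A₄ = 3·28·22 = 1848; A₄A₅ = 28·22·11 = 6776.
Length 3: A₁..A₃: k=1: 0+840+17·10·28=5600; k=2: 510+0+17·3·28=1938 → min 1938 | A₂..A₄: k=2: 0+1848+10·3·22=2508; k=3: 840+0+10·28·22=7000 → min 2508 | A₃..A₅: k=3: 0+6776+3·28·11=7700; k=4: 1848+0+3·22·11=2574 → min 2574.
Length 4: A₁..A₄: k=1: 0+2508+17·10·22=6248; k=2: 510+1848+17·3·22=3480; k=3: 1938+0+17·28·22=12410 → min 3480 | A₂..A₅: k=2: 0+2574+10·3·11=2904; k=3: 840+6776+10·28·11=10696; k=4: 2508+0+10·22·11=4928 → min 2904.
Top-level splits: k=1: (A₁..A₁)·(A₂..A₅) → 0+2904+17·10·11 = 4774; k=2: (A₁..A₂)·(A₃..A₅) → 510+2574+17·3·11 = 3645; k=3: (A₁..A₃)·(A₄..A₅) → 1938+6776+17·28·11 = 13950; k=4: (A₁..A₄)·(A₅..A₅) → 3480+0+17·22·11 = 7594.
Best split is after A₂, i.e. k = 2.

2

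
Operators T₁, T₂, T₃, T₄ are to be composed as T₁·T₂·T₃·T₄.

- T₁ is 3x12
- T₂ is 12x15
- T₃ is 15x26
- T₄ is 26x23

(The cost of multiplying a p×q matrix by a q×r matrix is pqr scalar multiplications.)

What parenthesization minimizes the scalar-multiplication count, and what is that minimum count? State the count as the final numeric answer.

Adjacent pairs: T₁T₂ = 3·12·15 = 540; T₂T₃ = 12·15·26 = 4680; T₃T₄ = 15·26·23 = 8970.
Length 3: T₁..T₃: k=1: 0+4680+3·12·26=5616; k=2: 540+0+3·15·26=1710 → min 1710 | T₂..T₄: k=2: 0+8970+12·15·23=13110; k=3: 4680+0+12·26·23=11856 → min 11856.
Length 4: T₁..T₄: k=1: 0+11856+3·12·23=12684; k=2: 540+8970+3·15·23=10545; k=3: 1710+0+3·26·23=3504 → min 3504.
Optimal parenthesization: (((T₁·T₂)·T₃)·T₄) with cost 3504.

3504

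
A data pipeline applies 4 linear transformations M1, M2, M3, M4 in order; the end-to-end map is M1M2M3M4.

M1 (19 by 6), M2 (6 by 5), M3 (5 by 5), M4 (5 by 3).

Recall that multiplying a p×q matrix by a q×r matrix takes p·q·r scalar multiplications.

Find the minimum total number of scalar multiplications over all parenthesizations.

507

Adjacent pairs: M1M2 = 19·6·5 = 570; M2M3 = 6·5·5 = 150; M3M4 = 5·5·3 = 75.
Length 3: M1..M3: k=1: 0+150+19·6·5=720; k=2: 570+0+19·5·5=1045 → min 720 | M2..M4: k=2: 0+75+6·5·3=165; k=3: 150+0+6·5·3=240 → min 165.
Length 4: M1..M4: k=1: 0+165+19·6·3=507; k=2: 570+75+19·5·3=930; k=3: 720+0+19·5·3=1005 → min 507.
Optimal order: (M1(M2(M3M4))) with cost 507.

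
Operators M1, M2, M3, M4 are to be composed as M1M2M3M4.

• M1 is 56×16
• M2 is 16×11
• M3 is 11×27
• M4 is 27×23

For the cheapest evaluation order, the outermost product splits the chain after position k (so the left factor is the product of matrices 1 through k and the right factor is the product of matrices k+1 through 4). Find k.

2

Adjacent pairs: M1M2 = 56·16·11 = 9856; M2M3 = 16·11·27 = 4752; M3M4 = 11·27·23 = 6831.
Length 3: M1..M3: k=1: 0+4752+56·16·27=28944; k=2: 9856+0+56·11·27=26488 → min 26488 | M2..M4: k=2: 0+6831+16·11·23=10879; k=3: 4752+0+16·27·23=14688 → min 10879.
Top-level splits: k=1: (M1..M1)·(M2..M4) → 0+10879+56·16·23 = 31487; k=2: (M1..M2)·(M3..M4) → 9856+6831+56·11·23 = 30855; k=3: (M1..M3)·(M4..M4) → 26488+0+56·27·23 = 61264.
Best split is after M2, i.e. k = 2.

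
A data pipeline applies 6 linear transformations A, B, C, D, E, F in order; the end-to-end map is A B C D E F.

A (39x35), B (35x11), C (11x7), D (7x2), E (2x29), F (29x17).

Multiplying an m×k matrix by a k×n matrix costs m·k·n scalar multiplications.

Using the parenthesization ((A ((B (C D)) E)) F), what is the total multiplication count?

61766

(C D): 11×7 by 7×2 → 11×2, cost 11·7·2 = 154
(B (C D)): 35×11 by 11×2 → 35×2, cost 35·11·2 = 770; cumulative 924
((B (C D)) E): 35×2 by 2×29 → 35×29, cost 35·2·29 = 2030; cumulative 2954
(A ((B (C D)) E)): 39×35 by 35×29 → 39×29, cost 39·35·29 = 39585; cumulative 42539
((A ((B (C D)) E)) F): 39×29 by 29×17 → 39×17, cost 39·29·17 = 19227; cumulative 61766
Total: 61766 scalar multiplications.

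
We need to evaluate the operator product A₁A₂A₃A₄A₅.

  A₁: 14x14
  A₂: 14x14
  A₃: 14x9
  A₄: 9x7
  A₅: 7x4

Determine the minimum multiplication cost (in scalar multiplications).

Adjacent pairs: A₁A₂ = 14·14·14 = 2744; A₂A₃ = 14·14·9 = 1764; A₃A₄ = 14·9·7 = 882; A₄A₅ = 9·7·4 = 252.
Length 3: A₁..A₃: k=1: 0+1764+14·14·9=3528; k=2: 2744+0+14·14·9=4508 → min 3528 | A₂..A₄: k=2: 0+882+14·14·7=2254; k=3: 1764+0+14·9·7=2646 → min 2254 | A₃..A₅: k=3: 0+252+14·9·4=756; k=4: 882+0+14·7·4=1274 → min 756.
Length 4: A₁..A₄: k=1: 0+2254+14·14·7=3626; k=2: 2744+882+14·14·7=4998; k=3: 3528+0+14·9·7=4410 → min 3626 | A₂..A₅: k=2: 0+756+14·14·4=1540; k=3: 1764+252+14·9·4=2520; k=4: 2254+0+14·7·4=2646 → min 1540.
Length 5: A₁..A₅: k=1: 0+1540+14·14·4=2324; k=2: 2744+756+14·14·4=4284; k=3: 3528+252+14·9·4=4284; k=4: 3626+0+14·7·4=4018 → min 2324.
Optimal order: (A₁(A₂(A₃(A₄A₅)))) with cost 2324.

2324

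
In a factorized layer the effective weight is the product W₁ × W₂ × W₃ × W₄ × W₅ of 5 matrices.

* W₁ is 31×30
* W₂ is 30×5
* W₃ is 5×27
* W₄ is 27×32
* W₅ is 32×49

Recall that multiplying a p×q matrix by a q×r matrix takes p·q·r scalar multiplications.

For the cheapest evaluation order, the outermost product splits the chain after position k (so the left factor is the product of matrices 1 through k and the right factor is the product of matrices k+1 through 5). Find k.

2

Adjacent pairs: W₁W₂ = 31·30·5 = 4650; W₂W₃ = 30·5·27 = 4050; W₃W₄ = 5·27·32 = 4320; W₄W₅ = 27·32·49 = 42336.
Length 3: W₁..W₃: k=1: 0+4050+31·30·27=29160; k=2: 4650+0+31·5·27=8835 → min 8835 | W₂..W₄: k=2: 0+4320+30·5·32=9120; k=3: 4050+0+30·27·32=29970 → min 9120 | W₃..W₅: k=3: 0+42336+5·27·49=48951; k=4: 4320+0+5·32·49=12160 → min 12160.
Length 4: W₁..W₄: k=1: 0+9120+31·30·32=38880; k=2: 4650+4320+31·5·32=13930; k=3: 8835+0+31·27·32=35619 → min 13930 | W₂..W₅: k=2: 0+12160+30·5·49=19510; k=3: 4050+42336+30·27·49=86076; k=4: 9120+0+30·32·49=56160 → min 19510.
Top-level splits: k=1: (W₁..W₁)·(W₂..W₅) → 0+19510+31·30·49 = 65080; k=2: (W₁..W₂)·(W₃..W₅) → 4650+12160+31·5·49 = 24405; k=3: (W₁..W₃)·(W₄..W₅) → 8835+42336+31·27·49 = 92184; k=4: (W₁..W₄)·(W₅..W₅) → 13930+0+31·32·49 = 62538.
Best split is after W₂, i.e. k = 2.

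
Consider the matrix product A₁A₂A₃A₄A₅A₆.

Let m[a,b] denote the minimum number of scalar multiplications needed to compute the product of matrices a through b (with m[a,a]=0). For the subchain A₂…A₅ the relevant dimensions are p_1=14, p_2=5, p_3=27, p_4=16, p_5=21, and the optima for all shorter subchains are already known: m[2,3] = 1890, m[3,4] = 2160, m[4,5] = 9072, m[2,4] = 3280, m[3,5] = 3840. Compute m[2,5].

5310

m[2,5] = min over k∈[2,4] of m[2,k]+m[k+1,5]+p_{1}·p_k·p_{5}.
k=2: 0 + 3840 + 14·5·21 = 5310; k=3: 1890 + 9072 + 14·27·21 = 18900; k=4: 3280 + 0 + 14·16·21 = 7984.
Minimum: 5310 at k=2.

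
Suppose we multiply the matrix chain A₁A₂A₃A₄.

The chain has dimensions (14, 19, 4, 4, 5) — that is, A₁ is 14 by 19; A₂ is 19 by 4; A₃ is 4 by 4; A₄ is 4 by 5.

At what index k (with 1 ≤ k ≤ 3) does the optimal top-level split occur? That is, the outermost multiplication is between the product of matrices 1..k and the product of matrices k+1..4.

2

Adjacent pairs: A₁A₂ = 14·19·4 = 1064; A₂A₃ = 19·4·4 = 304; A₃A₄ = 4·4·5 = 80.
Length 3: A₁..A₃: k=1: 0+304+14·19·4=1368; k=2: 1064+0+14·4·4=1288 → min 1288 | A₂..A₄: k=2: 0+80+19·4·5=460; k=3: 304+0+19·4·5=684 → min 460.
Top-level splits: k=1: (A₁..A₁)·(A₂..A₄) → 0+460+14·19·5 = 1790; k=2: (A₁..A₂)·(A₃..A₄) → 1064+80+14·4·5 = 1424; k=3: (A₁..A₃)·(A₄..A₄) → 1288+0+14·4·5 = 1568.
Best split is after A₂, i.e. k = 2.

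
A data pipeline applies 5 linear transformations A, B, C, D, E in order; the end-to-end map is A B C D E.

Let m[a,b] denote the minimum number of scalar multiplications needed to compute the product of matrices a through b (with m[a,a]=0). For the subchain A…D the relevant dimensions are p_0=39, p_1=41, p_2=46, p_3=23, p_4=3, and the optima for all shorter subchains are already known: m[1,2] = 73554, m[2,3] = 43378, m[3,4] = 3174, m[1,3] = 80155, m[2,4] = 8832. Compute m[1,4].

13629

m[1,4] = min over k∈[1,3] of m[1,k]+m[k+1,4]+p_{0}·p_k·p_{4}.
k=1: 0 + 8832 + 39·41·3 = 13629; k=2: 73554 + 3174 + 39·46·3 = 82110; k=3: 80155 + 0 + 39·23·3 = 82846.
Minimum: 13629 at k=1.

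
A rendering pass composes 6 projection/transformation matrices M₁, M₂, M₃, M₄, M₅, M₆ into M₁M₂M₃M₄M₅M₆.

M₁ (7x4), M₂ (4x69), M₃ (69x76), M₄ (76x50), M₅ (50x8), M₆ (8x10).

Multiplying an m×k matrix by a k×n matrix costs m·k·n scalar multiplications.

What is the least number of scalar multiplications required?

Adjacent pairs: M₁M₂ = 7·4·69 = 1932; M₂M₃ = 4·69·76 = 20976; M₃M₄ = 69·76·50 = 262200; M₄M₅ = 76·50·8 = 30400; M₅M₆ = 50·8·10 = 4000.
Length 3: M₁..M₃: k=1: 0+20976+7·4·76=23104; k=2: 1932+0+7·69·76=38640 → min 23104 | M₂..M₄: k=2: 0+262200+4·69·50=276000; k=3: 20976+0+4·76·50=36176 → min 36176 | M₃..M₅: k=3: 0+30400+69·76·8=72352; k=4: 262200+0+69·50·8=289800 → min 72352 | M₄..M₆: k=4: 0+4000+76·50·10=42000; k=5: 30400+0+76·8·10=36480 → min 36480.
Length 4: M₁..M₄: k=1: 0+36176+7·4·50=37576; k=2: 1932+262200+7·69·50=288282; k=3: 23104+0+7·76·50=49704 → min 37576 | M₂..M₅: k=2: 0+72352+4·69·8=74560; k=3: 20976+30400+4·76·8=53808; k=4: 36176+0+4·50·8=37776 → min 37776 | M₃..M₆: k=3: 0+36480+69·76·10=88920; k=4: 262200+4000+69·50·10=300700; k=5: 72352+0+69·8·10=77872 → min 77872.
Length 5: M₁..M₅: k=1: 0+37776+7·4·8=38000; k=2: 1932+72352+7·69·8=78148; k=3: 23104+30400+7·76·8=57760; k=4: 37576+0+7·50·8=40376 → min 38000 | M₂..M₆: k=2: 0+77872+4·69·10=80632; k=3: 20976+36480+4·76·10=60496; k=4: 36176+4000+4·50·10=42176; k=5: 37776+0+4·8·10=38096 → min 38096.
Length 6: M₁..M₆: k=1: 0+38096+7·4·10=38376; k=2: 1932+77872+7·69·10=84634; k=3: 23104+36480+7·76·10=64904; k=4: 37576+4000+7·50·10=45076; k=5: 38000+0+7·8·10=38560 → min 38376.
Optimal order: (M₁((((M₂M₃)M₄)M₅)M₆)) with cost 38376.

38376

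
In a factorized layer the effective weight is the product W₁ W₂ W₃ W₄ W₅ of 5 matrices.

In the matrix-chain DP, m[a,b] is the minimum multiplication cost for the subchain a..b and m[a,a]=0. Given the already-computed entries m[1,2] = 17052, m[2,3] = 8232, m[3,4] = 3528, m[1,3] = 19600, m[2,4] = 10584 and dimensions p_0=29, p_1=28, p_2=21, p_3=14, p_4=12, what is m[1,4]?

m[1,4] = min over k∈[1,3] of m[1,k]+m[k+1,4]+p_{0}·p_k·p_{4}.
k=1: 0 + 10584 + 29·28·12 = 20328; k=2: 17052 + 3528 + 29·21·12 = 27888; k=3: 19600 + 0 + 29·14·12 = 24472.
Minimum: 20328 at k=1.

20328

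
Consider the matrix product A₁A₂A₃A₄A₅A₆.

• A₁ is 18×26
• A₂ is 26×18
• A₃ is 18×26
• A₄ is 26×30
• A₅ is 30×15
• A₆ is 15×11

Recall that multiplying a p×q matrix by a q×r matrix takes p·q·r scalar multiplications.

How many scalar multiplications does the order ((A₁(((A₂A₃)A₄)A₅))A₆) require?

54138

(A₂A₃): 26×18 by 18×26 → 26×26, cost 26·18·26 = 12168
((A₂A₃)A₄): 26×26 by 26×30 → 26×30, cost 26·26·30 = 20280; cumulative 32448
(((A₂A₃)A₄)A₅): 26×30 by 30×15 → 26×15, cost 26·30·15 = 11700; cumulative 44148
(A₁(((A₂A₃)A₄)A₅)): 18×26 by 26×15 → 18×15, cost 18·26·15 = 7020; cumulative 51168
((A₁(((A₂A₃)A₄)A₅))A₆): 18×15 by 15×11 → 18×11, cost 18·15·11 = 2970; cumulative 54138
Total: 54138 scalar multiplications.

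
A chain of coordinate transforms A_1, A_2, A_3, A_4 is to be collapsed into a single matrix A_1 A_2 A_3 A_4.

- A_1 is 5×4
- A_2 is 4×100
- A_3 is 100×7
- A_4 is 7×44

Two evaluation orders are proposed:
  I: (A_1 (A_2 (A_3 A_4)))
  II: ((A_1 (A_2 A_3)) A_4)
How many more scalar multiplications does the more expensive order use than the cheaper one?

Order I = (A_1 (A_2 (A_3 A_4))): (A_3 A_4): 100×7 by 7×44 → 100×44, cost 100·7·44 = 30800; (A_2 (A_3 A_4)): 4×100 by 100×44 → 4×44, cost 4·100·44 = 17600; cumulative 48400; (A_1 (A_2 (A_3 A_4))): 5×4 by 4×44 → 5×44, cost 5·4·44 = 880; cumulative 49280. Total 49280.
Order II = ((A_1 (A_2 A_3)) A_4): (A_2 A_3): 4×100 by 100×7 → 4×7, cost 4·100·7 = 2800; (A_1 (A_2 A_3)): 5×4 by 4×7 → 5×7, cost 5·4·7 = 140; cumulative 2940; ((A_1 (A_2 A_3)) A_4): 5×7 by 7×44 → 5×44, cost 5·7·44 = 1540; cumulative 4480. Total 4480.
Difference: |49280 − 4480| = 44800.

44800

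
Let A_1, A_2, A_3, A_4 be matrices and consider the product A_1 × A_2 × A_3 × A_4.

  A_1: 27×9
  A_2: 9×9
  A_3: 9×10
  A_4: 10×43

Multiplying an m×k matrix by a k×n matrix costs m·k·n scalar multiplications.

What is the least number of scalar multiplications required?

Adjacent pairs: A_1A_2 = 27·9·9 = 2187; A_2A_3 = 9·9·10 = 810; A_3A_4 = 9·10·43 = 3870.
Length 3: A_1..A_3: k=1: 0+810+27·9·10=3240; k=2: 2187+0+27·9·10=4617 → min 3240 | A_2..A_4: k=2: 0+3870+9·9·43=7353; k=3: 810+0+9·10·43=4680 → min 4680.
Length 4: A_1..A_4: k=1: 0+4680+27·9·43=15129; k=2: 2187+3870+27·9·43=16506; k=3: 3240+0+27·10·43=14850 → min 14850.
Optimal order: ((A_1 × (A_2 × A_3)) × A_4) with cost 14850.

14850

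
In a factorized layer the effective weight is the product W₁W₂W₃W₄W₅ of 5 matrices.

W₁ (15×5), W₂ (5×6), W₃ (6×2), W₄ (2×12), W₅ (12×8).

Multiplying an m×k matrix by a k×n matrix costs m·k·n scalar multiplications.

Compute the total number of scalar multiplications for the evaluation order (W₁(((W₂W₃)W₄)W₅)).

1260

(W₂W₃): 5×6 by 6×2 → 5×2, cost 5·6·2 = 60
((W₂W₃)W₄): 5×2 by 2×12 → 5×12, cost 5·2·12 = 120; cumulative 180
(((W₂W₃)W₄)W₅): 5×12 by 12×8 → 5×8, cost 5·12·8 = 480; cumulative 660
(W₁(((W₂W₃)W₄)W₅)): 15×5 by 5×8 → 15×8, cost 15·5·8 = 600; cumulative 1260
Total: 1260 scalar multiplications.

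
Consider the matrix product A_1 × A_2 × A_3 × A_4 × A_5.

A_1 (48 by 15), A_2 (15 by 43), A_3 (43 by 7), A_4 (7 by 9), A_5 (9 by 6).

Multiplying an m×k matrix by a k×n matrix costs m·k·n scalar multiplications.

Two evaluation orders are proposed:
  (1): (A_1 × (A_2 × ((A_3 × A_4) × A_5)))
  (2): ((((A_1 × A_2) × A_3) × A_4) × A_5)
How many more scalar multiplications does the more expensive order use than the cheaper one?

37803

Order (1) = (A_1 × (A_2 × ((A_3 × A_4) × A_5))): (A_3 × A_4): 43×7 by 7×9 → 43×9, cost 43·7·9 = 2709; ((A_3 × A_4) × A_5): 43×9 by 9×6 → 43×6, cost 43·9·6 = 2322; cumulative 5031; (A_2 × ((A_3 × A_4) × A_5)): 15×43 by 43×6 → 15×6, cost 15·43·6 = 3870; cumulative 8901; (A_1 × (A_2 × ((A_3 × A_4) × A_5))): 48×15 by 15×6 → 48×6, cost 48·15·6 = 4320; cumulative 13221. Total 13221.
Order (2) = ((((A_1 × A_2) × A_3) × A_4) × A_5): (A_1 × A_2): 48×15 by 15×43 → 48×43, cost 48·15·43 = 30960; ((A_1 × A_2) × A_3): 48×43 by 43×7 → 48×7, cost 48·43·7 = 14448; cumulative 45408; (((A_1 × A_2) × A_3) × A_4): 48×7 by 7×9 → 48×9, cost 48·7·9 = 3024; cumulative 48432; ((((A_1 × A_2) × A_3) × A_4) × A_5): 48×9 by 9×6 → 48×6, cost 48·9·6 = 2592; cumulative 51024. Total 51024.
Difference: |13221 − 51024| = 37803.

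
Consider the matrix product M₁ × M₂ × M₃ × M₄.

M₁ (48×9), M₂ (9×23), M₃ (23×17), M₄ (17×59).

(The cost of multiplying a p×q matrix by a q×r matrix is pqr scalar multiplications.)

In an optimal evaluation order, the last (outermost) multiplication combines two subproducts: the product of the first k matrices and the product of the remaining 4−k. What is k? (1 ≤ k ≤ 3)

Adjacent pairs: M₁M₂ = 48·9·23 = 9936; M₂M₃ = 9·23·17 = 3519; M₃M₄ = 23·17·59 = 23069.
Length 3: M₁..M₃: k=1: 0+3519+48·9·17=10863; k=2: 9936+0+48·23·17=28704 → min 10863 | M₂..M₄: k=2: 0+23069+9·23·59=35282; k=3: 3519+0+9·17·59=12546 → min 12546.
Top-level splits: k=1: (M₁..M₁)·(M₂..M₄) → 0+12546+48·9·59 = 38034; k=2: (M₁..M₂)·(M₃..M₄) → 9936+23069+48·23·59 = 98141; k=3: (M₁..M₃)·(M₄..M₄) → 10863+0+48·17·59 = 59007.
Best split is after M₁, i.e. k = 1.

1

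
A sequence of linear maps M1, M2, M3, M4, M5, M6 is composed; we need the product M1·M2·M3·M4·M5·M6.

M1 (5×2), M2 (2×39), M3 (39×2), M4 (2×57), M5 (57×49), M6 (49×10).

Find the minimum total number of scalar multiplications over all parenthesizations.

6842

Adjacent pairs: M1M2 = 5·2·39 = 390; M2M3 = 2·39·2 = 156; M3M4 = 39·2·57 = 4446; M4M5 = 2·57·49 = 5586; M5M6 = 57·49·10 = 27930.
Length 3: M1..M3: k=1: 0+156+5·2·2=176; k=2: 390+0+5·39·2=780 → min 176 | M2..M4: k=2: 0+4446+2·39·57=8892; k=3: 156+0+2·2·57=384 → min 384 | M3..M5: k=3: 0+5586+39·2·49=9408; k=4: 4446+0+39·57·49=113373 → min 9408 | M4..M6: k=4: 0+27930+2·57·10=29070; k=5: 5586+0+2·49·10=6566 → min 6566.
Length 4: M1..M4: k=1: 0+384+5·2·57=954; k=2: 390+4446+5·39·57=15951; k=3: 176+0+5·2·57=746 → min 746 | M2..M5: k=2: 0+9408+2·39·49=13230; k=3: 156+5586+2·2·49=5938; k=4: 384+0+2·57·49=5970 → min 5938 | M3..M6: k=3: 0+6566+39·2·10=7346; k=4: 4446+27930+39·57·10=54606; k=5: 9408+0+39·49·10=28518 → min 7346.
Length 5: M1..M5: k=1: 0+5938+5·2·49=6428; k=2: 390+9408+5·39·49=19353; k=3: 176+5586+5·2·49=6252; k=4: 746+0+5·57·49=14711 → min 6252 | M2..M6: k=2: 0+7346+2·39·10=8126; k=3: 156+6566+2·2·10=6762; k=4: 384+27930+2·57·10=29454; k=5: 5938+0+2·49·10=6918 → min 6762.
Length 6: M1..M6: k=1: 0+6762+5·2·10=6862; k=2: 390+7346+5·39·10=9686; k=3: 176+6566+5·2·10=6842; k=4: 746+27930+5·57·10=31526; k=5: 6252+0+5·49·10=8702 → min 6842.
Optimal order: ((M1·(M2·M3))·((M4·M5)·M6)) with cost 6842.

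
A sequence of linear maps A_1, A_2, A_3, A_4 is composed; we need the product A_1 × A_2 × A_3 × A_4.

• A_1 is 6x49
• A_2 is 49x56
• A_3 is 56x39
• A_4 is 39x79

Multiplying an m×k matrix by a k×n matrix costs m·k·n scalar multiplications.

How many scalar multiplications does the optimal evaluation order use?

Adjacent pairs: A_1A_2 = 6·49·56 = 16464; A_2A_3 = 49·56·39 = 107016; A_3A_4 = 56·39·79 = 172536.
Length 3: A_1..A_3: k=1: 0+107016+6·49·39=118482; k=2: 16464+0+6·56·39=29568 → min 29568 | A_2..A_4: k=2: 0+172536+49·56·79=389312; k=3: 107016+0+49·39·79=257985 → min 257985.
Length 4: A_1..A_4: k=1: 0+257985+6·49·79=281211; k=2: 16464+172536+6·56·79=215544; k=3: 29568+0+6·39·79=48054 → min 48054.
Optimal order: (((A_1 × A_2) × A_3) × A_4) with cost 48054.

48054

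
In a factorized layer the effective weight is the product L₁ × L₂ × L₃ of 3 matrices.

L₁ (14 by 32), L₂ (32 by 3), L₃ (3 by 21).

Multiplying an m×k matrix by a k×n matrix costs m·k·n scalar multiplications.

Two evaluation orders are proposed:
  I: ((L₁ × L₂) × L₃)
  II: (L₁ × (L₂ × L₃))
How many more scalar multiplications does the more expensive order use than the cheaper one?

Order I = ((L₁ × L₂) × L₃): (L₁ × L₂): 14×32 by 32×3 → 14×3, cost 14·32·3 = 1344; ((L₁ × L₂) × L₃): 14×3 by 3×21 → 14×21, cost 14·3·21 = 882; cumulative 2226. Total 2226.
Order II = (L₁ × (L₂ × L₃)): (L₂ × L₃): 32×3 by 3×21 → 32×21, cost 32·3·21 = 2016; (L₁ × (L₂ × L₃)): 14×32 by 32×21 → 14×21, cost 14·32·21 = 9408; cumulative 11424. Total 11424.
Difference: |2226 − 11424| = 9198.

9198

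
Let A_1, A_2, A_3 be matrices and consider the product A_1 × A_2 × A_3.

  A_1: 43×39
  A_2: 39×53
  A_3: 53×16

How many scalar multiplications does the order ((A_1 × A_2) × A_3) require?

125345

(A_1 × A_2): 43×39 by 39×53 → 43×53, cost 43·39·53 = 88881
((A_1 × A_2) × A_3): 43×53 by 53×16 → 43×16, cost 43·53·16 = 36464; cumulative 125345
Total: 125345 scalar multiplications.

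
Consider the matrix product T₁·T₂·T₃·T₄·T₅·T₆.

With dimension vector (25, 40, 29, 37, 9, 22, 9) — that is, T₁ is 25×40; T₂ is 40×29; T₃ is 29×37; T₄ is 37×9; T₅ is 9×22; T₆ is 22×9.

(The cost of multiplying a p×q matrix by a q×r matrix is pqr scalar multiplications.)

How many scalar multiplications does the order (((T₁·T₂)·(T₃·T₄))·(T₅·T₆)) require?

48989

(T₁·T₂): 25×40 by 40×29 → 25×29, cost 25·40·29 = 29000
(T₃·T₄): 29×37 by 37×9 → 29×9, cost 29·37·9 = 9657
((T₁·T₂)·(T₃·T₄)): 25×29 by 29×9 → 25×9, cost 25·29·9 = 6525; cumulative 45182
(T₅·T₆): 9×22 by 22×9 → 9×9, cost 9·22·9 = 1782
(((T₁·T₂)·(T₃·T₄))·(T₅·T₆)): 25×9 by 9×9 → 25×9, cost 25·9·9 = 2025; cumulative 48989
Total: 48989 scalar multiplications.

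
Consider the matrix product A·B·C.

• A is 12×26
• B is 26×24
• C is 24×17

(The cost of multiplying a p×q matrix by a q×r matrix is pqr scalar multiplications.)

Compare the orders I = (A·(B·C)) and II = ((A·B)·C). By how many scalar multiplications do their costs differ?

3528

Order I = (A·(B·C)): (B·C): 26×24 by 24×17 → 26×17, cost 26·24·17 = 10608; (A·(B·C)): 12×26 by 26×17 → 12×17, cost 12·26·17 = 5304; cumulative 15912. Total 15912.
Order II = ((A·B)·C): (A·B): 12×26 by 26×24 → 12×24, cost 12·26·24 = 7488; ((A·B)·C): 12×24 by 24×17 → 12×17, cost 12·24·17 = 4896; cumulative 12384. Total 12384.
Difference: |15912 − 12384| = 3528.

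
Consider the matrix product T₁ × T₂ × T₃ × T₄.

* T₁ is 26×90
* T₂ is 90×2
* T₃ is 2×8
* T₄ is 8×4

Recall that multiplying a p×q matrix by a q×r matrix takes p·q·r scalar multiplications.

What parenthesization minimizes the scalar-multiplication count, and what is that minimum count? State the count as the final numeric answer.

4952

Adjacent pairs: T₁T₂ = 26·90·2 = 4680; T₂T₃ = 90·2·8 = 1440; T₃T₄ = 2·8·4 = 64.
Length 3: T₁..T₃: k=1: 0+1440+26·90·8=20160; k=2: 4680+0+26·2·8=5096 → min 5096 | T₂..T₄: k=2: 0+64+90·2·4=784; k=3: 1440+0+90·8·4=4320 → min 784.
Length 4: T₁..T₄: k=1: 0+784+26·90·4=10144; k=2: 4680+64+26·2·4=4952; k=3: 5096+0+26·8·4=5928 → min 4952.
Optimal parenthesization: ((T₁ × T₂) × (T₃ × T₄)) with cost 4952.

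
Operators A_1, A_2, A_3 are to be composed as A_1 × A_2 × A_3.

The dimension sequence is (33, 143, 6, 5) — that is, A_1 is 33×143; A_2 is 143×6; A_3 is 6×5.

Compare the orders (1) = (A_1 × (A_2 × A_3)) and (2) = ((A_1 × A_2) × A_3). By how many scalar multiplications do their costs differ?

Order (1) = (A_1 × (A_2 × A_3)): (A_2 × A_3): 143×6 by 6×5 → 143×5, cost 143·6·5 = 4290; (A_1 × (A_2 × A_3)): 33×143 by 143×5 → 33×5, cost 33·143·5 = 23595; cumulative 27885. Total 27885.
Order (2) = ((A_1 × A_2) × A_3): (A_1 × A_2): 33×143 by 143×6 → 33×6, cost 33·143·6 = 28314; ((A_1 × A_2) × A_3): 33×6 by 6×5 → 33×5, cost 33·6·5 = 990; cumulative 29304. Total 29304.
Difference: |27885 − 29304| = 1419.

1419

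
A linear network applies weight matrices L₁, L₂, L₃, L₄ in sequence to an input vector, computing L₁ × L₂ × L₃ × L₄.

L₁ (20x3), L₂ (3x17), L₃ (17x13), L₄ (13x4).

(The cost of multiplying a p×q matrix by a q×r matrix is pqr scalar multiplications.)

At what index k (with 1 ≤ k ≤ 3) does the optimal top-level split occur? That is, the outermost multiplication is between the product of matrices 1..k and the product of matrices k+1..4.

1

Adjacent pairs: L₁L₂ = 20·3·17 = 1020; L₂L₃ = 3·17·13 = 663; L₃L₄ = 17·13·4 = 884.
Length 3: L₁..L₃: k=1: 0+663+20·3·13=1443; k=2: 1020+0+20·17·13=5440 → min 1443 | L₂..L₄: k=2: 0+884+3·17·4=1088; k=3: 663+0+3·13·4=819 → min 819.
Top-level splits: k=1: (L₁..L₁)·(L₂..L₄) → 0+819+20·3·4 = 1059; k=2: (L₁..L₂)·(L₃..L₄) → 1020+884+20·17·4 = 3264; k=3: (L₁..L₃)·(L₄..L₄) → 1443+0+20·13·4 = 2483.
Best split is after L₁, i.e. k = 1.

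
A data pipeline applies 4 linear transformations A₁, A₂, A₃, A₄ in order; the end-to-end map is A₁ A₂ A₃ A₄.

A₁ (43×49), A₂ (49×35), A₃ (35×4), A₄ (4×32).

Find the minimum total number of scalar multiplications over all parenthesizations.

20792

Adjacent pairs: A₁A₂ = 43·49·35 = 73745; A₂A₃ = 49·35·4 = 6860; A₃A₄ = 35·4·32 = 4480.
Length 3: A₁..A₃: k=1: 0+6860+43·49·4=15288; k=2: 73745+0+43·35·4=79765 → min 15288 | A₂..A₄: k=2: 0+4480+49·35·32=59360; k=3: 6860+0+49·4·32=13132 → min 13132.
Length 4: A₁..A₄: k=1: 0+13132+43·49·32=80556; k=2: 73745+4480+43·35·32=126385; k=3: 15288+0+43·4·32=20792 → min 20792.
Optimal order: ((A₁ (A₂ A₃)) A₄) with cost 20792.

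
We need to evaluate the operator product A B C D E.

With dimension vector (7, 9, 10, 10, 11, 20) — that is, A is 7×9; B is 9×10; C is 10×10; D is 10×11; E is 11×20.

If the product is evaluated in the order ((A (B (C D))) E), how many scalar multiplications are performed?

4323

(C D): 10×10 by 10×11 → 10×11, cost 10·10·11 = 1100
(B (C D)): 9×10 by 10×11 → 9×11, cost 9·10·11 = 990; cumulative 2090
(A (B (C D))): 7×9 by 9×11 → 7×11, cost 7·9·11 = 693; cumulative 2783
((A (B (C D))) E): 7×11 by 11×20 → 7×20, cost 7·11·20 = 1540; cumulative 4323
Total: 4323 scalar multiplications.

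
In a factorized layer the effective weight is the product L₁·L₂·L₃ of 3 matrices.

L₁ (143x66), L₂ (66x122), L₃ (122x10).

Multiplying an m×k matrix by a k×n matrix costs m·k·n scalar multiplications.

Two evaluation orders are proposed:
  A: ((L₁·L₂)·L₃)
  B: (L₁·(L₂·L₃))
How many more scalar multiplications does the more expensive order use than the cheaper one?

1150996

Order A = ((L₁·L₂)·L₃): (L₁·L₂): 143×66 by 66×122 → 143×122, cost 143·66·122 = 1151436; ((L₁·L₂)·L₃): 143×122 by 122×10 → 143×10, cost 143·122·10 = 174460; cumulative 1325896. Total 1325896.
Order B = (L₁·(L₂·L₃)): (L₂·L₃): 66×122 by 122×10 → 66×10, cost 66·122·10 = 80520; (L₁·(L₂·L₃)): 143×66 by 66×10 → 143×10, cost 143·66·10 = 94380; cumulative 174900. Total 174900.
Difference: |1325896 − 174900| = 1150996.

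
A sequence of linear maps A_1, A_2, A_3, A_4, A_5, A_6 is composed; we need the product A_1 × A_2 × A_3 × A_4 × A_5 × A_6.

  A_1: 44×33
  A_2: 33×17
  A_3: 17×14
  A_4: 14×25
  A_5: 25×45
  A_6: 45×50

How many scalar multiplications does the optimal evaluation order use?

Adjacent pairs: A_1A_2 = 44·33·17 = 24684; A_2A_3 = 33·17·14 = 7854; A_3A_4 = 17·14·25 = 5950; A_4A_5 = 14·25·45 = 15750; A_5A_6 = 25·45·50 = 56250.
Length 3: A_1..A_3: k=1: 0+7854+44·33·14=28182; k=2: 24684+0+44·17·14=35156 → min 28182 | A_2..A_4: k=2: 0+5950+33·17·25=19975; k=3: 7854+0+33·14·25=19404 → min 19404 | A_3..A_5: k=3: 0+15750+17·14·45=26460; k=4: 5950+0+17·25·45=25075 → min 25075 | A_4..A_6: k=4: 0+56250+14·25·50=73750; k=5: 15750+0+14·45·50=47250 → min 47250.
Length 4: A_1..A_4: k=1: 0+19404+44·33·25=55704; k=2: 24684+5950+44·17·25=49334; k=3: 28182+0+44·14·25=43582 → min 43582 | A_2..A_5: k=2: 0+25075+33·17·45=50320; k=3: 7854+15750+33·14·45=44394; k=4: 19404+0+33·25·45=56529 → min 44394 | A_3..A_6: k=3: 0+47250+17·14·50=59150; k=4: 5950+56250+17·25·50=83450; k=5: 25075+0+17·45·50=63325 → min 59150.
Length 5: A_1..A_5: k=1: 0+44394+44·33·45=109734; k=2: 24684+25075+44·17·45=83419; k=3: 28182+15750+44·14·45=71652; k=4: 43582+0+44·25·45=93082 → min 71652 | A_2..A_6: k=2: 0+59150+33·17·50=87200; k=3: 7854+47250+33·14·50=78204; k=4: 19404+56250+33·25·50=116904; k=5: 44394+0+33·45·50=118644 → min 78204.
Length 6: A_1..A_6: k=1: 0+78204+44·33·50=150804; k=2: 24684+59150+44·17·50=121234; k=3: 28182+47250+44·14·50=106232; k=4: 43582+56250+44·25·50=154832; k=5: 71652+0+44·45·50=170652 → min 106232.
Optimal order: ((A_1 × (A_2 × A_3)) × ((A_4 × A_5) × A_6)) with cost 106232.

106232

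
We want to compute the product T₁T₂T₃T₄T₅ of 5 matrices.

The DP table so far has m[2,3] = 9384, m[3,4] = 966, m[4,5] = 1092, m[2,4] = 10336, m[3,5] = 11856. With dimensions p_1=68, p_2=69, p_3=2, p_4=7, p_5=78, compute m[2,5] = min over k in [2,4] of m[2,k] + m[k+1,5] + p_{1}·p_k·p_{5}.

m[2,5] = min over k∈[2,4] of m[2,k]+m[k+1,5]+p_{1}·p_k·p_{5}.
k=2: 0 + 11856 + 68·69·78 = 377832; k=3: 9384 + 1092 + 68·2·78 = 21084; k=4: 10336 + 0 + 68·7·78 = 47464.
Minimum: 21084 at k=3.

21084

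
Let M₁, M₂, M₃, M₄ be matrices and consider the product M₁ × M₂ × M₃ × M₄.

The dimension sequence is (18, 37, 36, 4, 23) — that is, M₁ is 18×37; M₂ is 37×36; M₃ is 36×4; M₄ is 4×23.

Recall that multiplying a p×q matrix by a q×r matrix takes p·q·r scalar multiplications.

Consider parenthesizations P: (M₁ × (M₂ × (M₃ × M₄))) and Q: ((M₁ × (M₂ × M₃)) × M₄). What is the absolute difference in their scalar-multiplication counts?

39618

Order P = (M₁ × (M₂ × (M₃ × M₄))): (M₃ × M₄): 36×4 by 4×23 → 36×23, cost 36·4·23 = 3312; (M₂ × (M₃ × M₄)): 37×36 by 36×23 → 37×23, cost 37·36·23 = 30636; cumulative 33948; (M₁ × (M₂ × (M₃ × M₄))): 18×37 by 37×23 → 18×23, cost 18·37·23 = 15318; cumulative 49266. Total 49266.
Order Q = ((M₁ × (M₂ × M₃)) × M₄): (M₂ × M₃): 37×36 by 36×4 → 37×4, cost 37·36·4 = 5328; (M₁ × (M₂ × M₃)): 18×37 by 37×4 → 18×4, cost 18·37·4 = 2664; cumulative 7992; ((M₁ × (M₂ × M₃)) × M₄): 18×4 by 4×23 → 18×23, cost 18·4·23 = 1656; cumulative 9648. Total 9648.
Difference: |49266 − 9648| = 39618.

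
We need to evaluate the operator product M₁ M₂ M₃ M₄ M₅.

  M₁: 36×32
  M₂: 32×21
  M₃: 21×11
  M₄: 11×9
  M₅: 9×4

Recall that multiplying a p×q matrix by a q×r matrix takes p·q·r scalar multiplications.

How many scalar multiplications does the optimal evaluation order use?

Adjacent pairs: M₁M₂ = 36·32·21 = 24192; M₂M₃ = 32·21·11 = 7392; M₃M₄ = 21·11·9 = 2079; M₄M₅ = 11·9·4 = 396.
Length 3: M₁..M₃: k=1: 0+7392+36·32·11=20064; k=2: 24192+0+36·21·11=32508 → min 20064 | M₂..M₄: k=2: 0+2079+32·21·9=8127; k=3: 7392+0+32·11·9=10560 → min 8127 | M₃..M₅: k=3: 0+396+21·11·4=1320; k=4: 2079+0+21·9·4=2835 → min 1320.
Length 4: M₁..M₄: k=1: 0+8127+36·32·9=18495; k=2: 24192+2079+36·21·9=33075; k=3: 20064+0+36·11·9=23628 → min 18495 | M₂..M₅: k=2: 0+1320+32·21·4=4008; k=3: 7392+396+32·11·4=9196; k=4: 8127+0+32·9·4=9279 → min 4008.
Length 5: M₁..M₅: k=1: 0+4008+36·32·4=8616; k=2: 24192+1320+36·21·4=28536; k=3: 20064+396+36·11·4=22044; k=4: 18495+0+36·9·4=19791 → min 8616.
Optimal order: (M₁ (M₂ (M₃ (M₄ M₅)))) with cost 8616.

8616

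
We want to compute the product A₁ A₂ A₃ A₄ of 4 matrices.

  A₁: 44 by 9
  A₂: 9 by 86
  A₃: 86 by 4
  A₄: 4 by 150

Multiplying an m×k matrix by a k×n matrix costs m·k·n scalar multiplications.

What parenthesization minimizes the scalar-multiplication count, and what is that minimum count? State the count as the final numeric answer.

Adjacent pairs: A₁A₂ = 44·9·86 = 34056; A₂A₃ = 9·86·4 = 3096; A₃A₄ = 86·4·150 = 51600.
Length 3: A₁..A₃: k=1: 0+3096+44·9·4=4680; k=2: 34056+0+44·86·4=49192 → min 4680 | A₂..A₄: k=2: 0+51600+9·86·150=167700; k=3: 3096+0+9·4·150=8496 → min 8496.
Length 4: A₁..A₄: k=1: 0+8496+44·9·150=67896; k=2: 34056+51600+44·86·150=653256; k=3: 4680+0+44·4·150=31080 → min 31080.
Optimal parenthesization: ((A₁ (A₂ A₃)) A₄) with cost 31080.

31080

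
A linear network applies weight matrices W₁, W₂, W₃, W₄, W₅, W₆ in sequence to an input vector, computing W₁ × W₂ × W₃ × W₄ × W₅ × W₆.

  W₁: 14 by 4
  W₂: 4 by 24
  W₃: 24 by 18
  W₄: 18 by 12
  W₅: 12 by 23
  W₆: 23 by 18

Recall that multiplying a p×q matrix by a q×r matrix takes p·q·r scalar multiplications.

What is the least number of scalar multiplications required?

Adjacent pairs: W₁W₂ = 14·4·24 = 1344; W₂W₃ = 4·24·18 = 1728; W₃W₄ = 24·18·12 = 5184; W₄W₅ = 18·12·23 = 4968; W₅W₆ = 12·23·18 = 4968.
Length 3: W₁..W₃: k=1: 0+1728+14·4·18=2736; k=2: 1344+0+14·24·18=7392 → min 2736 | W₂..W₄: k=2: 0+5184+4·24·12=6336; k=3: 1728+0+4·18·12=2592 → min 2592 | W₃..W₅: k=3: 0+4968+24·18·23=14904; k=4: 5184+0+24·12·23=11808 → min 11808 | W₄..W₆: k=4: 0+4968+18·12·18=8856; k=5: 4968+0+18·23·18=12420 → min 8856.
Length 4: W₁..W₄: k=1: 0+2592+14·4·12=3264; k=2: 1344+5184+14·24·12=10560; k=3: 2736+0+14·18·12=5760 → min 3264 | W₂..W₅: k=2: 0+11808+4·24·23=14016; k=3: 1728+4968+4·18·23=8352; k=4: 2592+0+4·12·23=3696 → min 3696 | W₃..W₆: k=3: 0+8856+24·18·18=16632; k=4: 5184+4968+24·12·18=15336; k=5: 11808+0+24·23·18=21744 → min 15336.
Length 5: W₁..W₅: k=1: 0+3696+14·4·23=4984; k=2: 1344+11808+14·24·23=20880; k=3: 2736+4968+14·18·23=13500; k=4: 3264+0+14·12·23=7128 → min 4984 | W₂..W₆: k=2: 0+15336+4·24·18=17064; k=3: 1728+8856+4·18·18=11880; k=4: 2592+4968+4·12·18=8424; k=5: 3696+0+4·23·18=5352 → min 5352.
Length 6: W₁..W₆: k=1: 0+5352+14·4·18=6360; k=2: 1344+15336+14·24·18=22728; k=3: 2736+8856+14·18·18=16128; k=4: 3264+4968+14·12·18=11256; k=5: 4984+0+14·23·18=10780 → min 6360.
Optimal order: (W₁ × ((((W₂ × W₃) × W₄) × W₅) × W₆)) with cost 6360.

6360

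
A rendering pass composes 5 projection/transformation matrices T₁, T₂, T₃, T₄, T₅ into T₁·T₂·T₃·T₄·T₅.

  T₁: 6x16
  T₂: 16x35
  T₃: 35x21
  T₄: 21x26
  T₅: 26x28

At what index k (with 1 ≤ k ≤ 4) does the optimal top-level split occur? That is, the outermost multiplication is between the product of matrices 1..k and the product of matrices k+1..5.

4

Adjacent pairs: T₁T₂ = 6·16·35 = 3360; T₂T₃ = 16·35·21 = 11760; T₃T₄ = 35·21·26 = 19110; T₄T₅ = 21·26·28 = 15288.
Length 3: T₁..T₃: k=1: 0+11760+6·16·21=13776; k=2: 3360+0+6·35·21=7770 → min 7770 | T₂..T₄: k=2: 0+19110+16·35·26=33670; k=3: 11760+0+16·21·26=20496 → min 20496 | T₃..T₅: k=3: 0+15288+35·21·28=35868; k=4: 19110+0+35·26·28=44590 → min 35868.
Length 4: T₁..T₄: k=1: 0+20496+6·16·26=22992; k=2: 3360+19110+6·35·26=27930; k=3: 7770+0+6·21·26=11046 → min 11046 | T₂..T₅: k=2: 0+35868+16·35·28=51548; k=3: 11760+15288+16·21·28=36456; k=4: 20496+0+16·26·28=32144 → min 32144.
Top-level splits: k=1: (T₁..T₁)·(T₂..T₅) → 0+32144+6·16·28 = 34832; k=2: (T₁..T₂)·(T₃..T₅) → 3360+35868+6·35·28 = 45108; k=3: (T₁..T₃)·(T₄..T₅) → 7770+15288+6·21·28 = 26586; k=4: (T₁..T₄)·(T₅..T₅) → 11046+0+6·26·28 = 15414.
Best split is after T₄, i.e. k = 4.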